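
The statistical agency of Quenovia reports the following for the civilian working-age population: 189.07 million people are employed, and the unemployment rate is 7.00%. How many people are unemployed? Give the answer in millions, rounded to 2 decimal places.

About 14.23 million are unemployed.

Let U be the number unemployed. The labor force is E + U, and U/(E+U) = 0.0700.
So U = 0.0700 × 189.07 / (1 − 0.0700) = 13.2349 / 0.9300 ≈ 14.23 million.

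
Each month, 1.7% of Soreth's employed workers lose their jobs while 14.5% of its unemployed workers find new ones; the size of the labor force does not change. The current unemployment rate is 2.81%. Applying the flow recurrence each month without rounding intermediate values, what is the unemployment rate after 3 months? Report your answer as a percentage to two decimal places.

With a fixed labor force, u_{t+1} = u_t + s·(1−u_t) − f·u_t = u_t·(1−s−f) + s.
Here 1−s−f = 0.838 and s = 0.017.
u_1 = 0.028100 × 0.838 + 0.017 = 0.040548.
u_2 = 0.040548 × 0.838 + 0.017 = 0.050979.
u_3 = 0.050979 × 0.838 + 0.017 = 0.059720.

Unemployment rate after three months ≈ 5.97%.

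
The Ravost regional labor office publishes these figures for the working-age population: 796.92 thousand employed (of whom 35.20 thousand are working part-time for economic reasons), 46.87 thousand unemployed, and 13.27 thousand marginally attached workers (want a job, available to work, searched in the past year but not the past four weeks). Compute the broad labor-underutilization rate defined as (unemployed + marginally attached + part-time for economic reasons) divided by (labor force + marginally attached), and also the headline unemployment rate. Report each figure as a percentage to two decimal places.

Labor force = 796.92 + 46.87 = 843.79 thousand.
Numerator = 46.87 + 13.27 + 35.20 = 95.34 thousand.
Denominator = 843.79 + 13.27 = 857.06 thousand.
Broad rate = 95.34 / 857.06 = 11.12%.
Headline unemployment rate = 46.87 / 843.79 = 5.55%.

Broad underutilization rate ≈ 11.12%; headline unemployment rate ≈ 5.55%.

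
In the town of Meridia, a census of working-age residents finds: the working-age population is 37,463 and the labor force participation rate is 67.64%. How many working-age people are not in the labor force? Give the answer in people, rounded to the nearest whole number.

About 12,123 are not in the labor force.

Share not in the labor force = 1 − 0.6764 = 0.3236.
Not in labor force = 0.3236 × 37,463 ≈ 12,123.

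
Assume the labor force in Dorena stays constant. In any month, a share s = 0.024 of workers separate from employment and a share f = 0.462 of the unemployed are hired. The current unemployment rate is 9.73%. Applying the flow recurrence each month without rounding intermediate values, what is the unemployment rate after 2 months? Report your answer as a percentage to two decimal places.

With a fixed labor force, u_{t+1} = u_t + s·(1−u_t) − f·u_t = u_t·(1−s−f) + s.
Here 1−s−f = 0.514 and s = 0.024.
u_1 = 0.097300 × 0.514 + 0.024 = 0.074012.
u_2 = 0.074012 × 0.514 + 0.024 = 0.062042.

Unemployment rate after two months ≈ 6.20%.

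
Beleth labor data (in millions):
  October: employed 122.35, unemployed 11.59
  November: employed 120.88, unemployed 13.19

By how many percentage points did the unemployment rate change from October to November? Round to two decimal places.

The unemployment rate changed by +1.19 percentage points.

October: labor force = 122.35 + 11.59 = 133.94; u = 11.59/133.94 = 8.65%.
November: labor force = 120.88 + 13.19 = 134.07; u = 13.19/134.07 = 9.84%.
Change = 9.84% − 8.65% = +1.19 pp.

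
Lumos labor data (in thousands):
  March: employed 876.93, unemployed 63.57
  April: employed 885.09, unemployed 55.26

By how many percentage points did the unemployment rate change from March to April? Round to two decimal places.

The unemployment rate changed by −0.88 percentage points.

March: labor force = 876.93 + 63.57 = 940.50; u = 63.57/940.50 = 6.76%.
April: labor force = 885.09 + 55.26 = 940.35; u = 55.26/940.35 = 5.88%.
Change = 5.88% − 6.76% = −0.88 pp.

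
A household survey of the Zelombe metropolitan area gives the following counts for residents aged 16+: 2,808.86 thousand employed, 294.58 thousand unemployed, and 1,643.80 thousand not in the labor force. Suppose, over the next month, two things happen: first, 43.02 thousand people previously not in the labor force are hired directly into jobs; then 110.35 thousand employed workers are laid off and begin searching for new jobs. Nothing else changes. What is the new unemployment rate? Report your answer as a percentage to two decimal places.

Initially, labor force = 2,808.86 + 294.58 = 3,103.44 thousand, so u = 294.58/3,103.44 = 9.49%.
After the first change, employed and labor force both rise by 43.02; unemployed unchanged → E = 2,851.88, U = 294.58, labor force = 3,146.46 thousand.
After the second change, employed falls and unemployed rises by 110.35; labor force unchanged → E = 2,741.53, U = 404.93, labor force = 3,146.46 thousand.
New unemployment rate = 404.93 / 3,146.46 = 12.87%.

New unemployment rate ≈ 12.87%.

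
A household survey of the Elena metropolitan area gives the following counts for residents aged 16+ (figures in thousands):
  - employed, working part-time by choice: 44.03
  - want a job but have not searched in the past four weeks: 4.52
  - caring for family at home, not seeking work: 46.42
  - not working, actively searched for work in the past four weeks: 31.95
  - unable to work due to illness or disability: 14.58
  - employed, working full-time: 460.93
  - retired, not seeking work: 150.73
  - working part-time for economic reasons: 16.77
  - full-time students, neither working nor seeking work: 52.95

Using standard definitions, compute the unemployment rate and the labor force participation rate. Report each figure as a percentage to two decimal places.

Unemployment rate ≈ 5.77%; labor force participation rate ≈ 67.29%.

Employed = 44.03 + 460.93 + 16.77 = 521.73 thousand (anyone who worked, including part-time for economic reasons, counts as employed).
Unemployed = 31.95 thousand.
Labor force = 521.73 + 31.95 = 553.68 thousand.
Not in labor force = 4.52 + 46.42 + 14.58 + 150.73 + 52.95 = 269.20 thousand (those not working and not actively searching are outside the labor force — including those who want a job but have given up searching).
Civilian working-age population = 553.68 + 269.20 = 822.88 thousand.
Unemployment rate = 31.95 / 553.68 = 5.77%.
Labor force participation rate = 553.68 / 822.88 = 67.29%.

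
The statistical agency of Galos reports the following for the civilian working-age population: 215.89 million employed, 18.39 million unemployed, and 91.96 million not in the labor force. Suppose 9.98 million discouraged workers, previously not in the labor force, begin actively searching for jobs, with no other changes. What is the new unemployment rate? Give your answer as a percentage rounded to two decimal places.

New unemployment rate ≈ 11.61%.

Initially, labor force = 215.89 + 18.39 = 234.28 million, so u = 18.39/234.28 = 7.85%.
After the change, unemployed and labor force both rise by 9.98 → E = 215.89, U = 28.37, labor force = 244.26 million.
New unemployment rate = 28.37 / 244.26 = 11.61%.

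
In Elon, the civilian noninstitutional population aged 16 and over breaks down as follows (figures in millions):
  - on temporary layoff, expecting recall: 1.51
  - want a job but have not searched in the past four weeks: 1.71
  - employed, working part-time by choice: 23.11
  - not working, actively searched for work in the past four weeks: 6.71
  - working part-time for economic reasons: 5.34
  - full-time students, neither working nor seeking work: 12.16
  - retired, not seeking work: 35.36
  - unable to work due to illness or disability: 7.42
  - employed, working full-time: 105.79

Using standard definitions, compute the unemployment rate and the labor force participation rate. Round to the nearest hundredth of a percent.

Employed = 23.11 + 5.34 + 105.79 = 134.24 million (anyone who worked, including part-time for economic reasons, counts as employed).
Unemployed = 1.51 + 6.71 = 8.22 million (jobless and actively searching, or on temporary layoff).
Labor force = 134.24 + 8.22 = 142.46 million.
Not in labor force = 1.71 + 12.16 + 35.36 + 7.42 = 56.65 million (those not working and not actively searching are outside the labor force — including those who want a job but have given up searching).
Civilian working-age population = 142.46 + 56.65 = 199.11 million.
Unemployment rate = 8.22 / 142.46 = 5.77%.
Labor force participation rate = 142.46 / 199.11 = 71.55%.

Unemployment rate ≈ 5.77%; labor force participation rate ≈ 71.55%.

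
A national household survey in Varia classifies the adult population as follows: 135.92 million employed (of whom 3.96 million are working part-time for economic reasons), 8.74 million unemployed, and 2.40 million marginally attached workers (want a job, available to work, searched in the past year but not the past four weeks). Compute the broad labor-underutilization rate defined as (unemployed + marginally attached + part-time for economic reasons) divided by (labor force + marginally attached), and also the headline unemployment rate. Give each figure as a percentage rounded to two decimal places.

Broad underutilization rate ≈ 10.27%; headline unemployment rate ≈ 6.04%.

Labor force = 135.92 + 8.74 = 144.66 million.
Numerator = 8.74 + 2.40 + 3.96 = 15.10 million.
Denominator = 144.66 + 2.40 = 147.06 million.
Broad rate = 15.10 / 147.06 = 10.27%.
Headline unemployment rate = 8.74 / 144.66 = 6.04%.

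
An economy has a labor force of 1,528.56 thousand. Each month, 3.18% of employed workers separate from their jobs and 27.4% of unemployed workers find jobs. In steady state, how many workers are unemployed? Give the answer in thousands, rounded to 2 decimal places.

About 158.95 thousand are unemployed in steady state.

Steady-state unemployment rate u* = s/(s+f) = 3.18/(3.18+27.4) = 0.103990.
Unemployed = u* × labor force = 0.103990 × 1,528.56 ≈ 158.95 thousand.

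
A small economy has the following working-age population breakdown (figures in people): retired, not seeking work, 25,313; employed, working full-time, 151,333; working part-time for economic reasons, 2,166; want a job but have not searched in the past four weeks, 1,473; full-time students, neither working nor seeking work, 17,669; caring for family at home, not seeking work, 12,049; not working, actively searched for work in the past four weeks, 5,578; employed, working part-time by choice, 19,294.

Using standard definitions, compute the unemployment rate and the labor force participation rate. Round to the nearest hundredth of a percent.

Employed = 151,333 + 2,166 + 19,294 = 172,793 (anyone who worked, including part-time for economic reasons, counts as employed).
Unemployed = 5,578.
Labor force = 172,793 + 5,578 = 178,371.
Not in labor force = 25,313 + 1,473 + 17,669 + 12,049 = 56,504 (those not working and not actively searching are outside the labor force — including those who want a job but have given up searching).
Civilian working-age population = 178,371 + 56,504 = 234,875.
Unemployment rate = 5,578 / 178,371 = 3.13%.
Labor force participation rate = 178,371 / 234,875 = 75.94%.

Unemployment rate ≈ 3.13%; labor force participation rate ≈ 75.94%.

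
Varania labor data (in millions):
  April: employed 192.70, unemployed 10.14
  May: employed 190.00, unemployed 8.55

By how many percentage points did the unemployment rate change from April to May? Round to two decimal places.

April: labor force = 192.70 + 10.14 = 202.84; u = 10.14/202.84 = 5.00%.
May: labor force = 190.00 + 8.55 = 198.55; u = 8.55/198.55 = 4.31%.
Change = 4.31% − 5.00% = −0.69 pp.

The unemployment rate changed by −0.69 percentage points.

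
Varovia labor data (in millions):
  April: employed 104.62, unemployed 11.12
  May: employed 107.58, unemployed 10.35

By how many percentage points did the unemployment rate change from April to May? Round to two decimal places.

April: labor force = 104.62 + 11.12 = 115.74; u = 11.12/115.74 = 9.61%.
May: labor force = 107.58 + 10.35 = 117.93; u = 10.35/117.93 = 8.78%.
Change = 8.78% − 9.61% = −0.83 pp.

The unemployment rate changed by −0.83 percentage points.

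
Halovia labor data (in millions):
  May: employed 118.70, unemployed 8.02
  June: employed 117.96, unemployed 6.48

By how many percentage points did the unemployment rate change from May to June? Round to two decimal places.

May: labor force = 118.70 + 8.02 = 126.72; u = 8.02/126.72 = 6.33%.
June: labor force = 117.96 + 6.48 = 124.44; u = 6.48/124.44 = 5.21%.
Change = 5.21% − 6.33% = −1.12 pp.

The unemployment rate changed by −1.12 percentage points.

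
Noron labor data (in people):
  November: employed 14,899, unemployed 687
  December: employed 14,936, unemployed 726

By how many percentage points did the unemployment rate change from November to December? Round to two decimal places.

The unemployment rate changed by +0.23 percentage points.

November: labor force = 14,899 + 687 = 15,586; u = 687/15,586 = 4.41%.
December: labor force = 14,936 + 726 = 15,662; u = 726/15,662 = 4.64%.
Change = 4.64% − 4.41% = +0.23 pp.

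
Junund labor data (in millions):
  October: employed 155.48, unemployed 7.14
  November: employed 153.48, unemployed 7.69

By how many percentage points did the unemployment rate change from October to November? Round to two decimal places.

The unemployment rate changed by +0.38 percentage points.

October: labor force = 155.48 + 7.14 = 162.62; u = 7.14/162.62 = 4.39%.
November: labor force = 153.48 + 7.69 = 161.17; u = 7.69/161.17 = 4.77%.
Change = 4.77% − 4.39% = +0.38 pp.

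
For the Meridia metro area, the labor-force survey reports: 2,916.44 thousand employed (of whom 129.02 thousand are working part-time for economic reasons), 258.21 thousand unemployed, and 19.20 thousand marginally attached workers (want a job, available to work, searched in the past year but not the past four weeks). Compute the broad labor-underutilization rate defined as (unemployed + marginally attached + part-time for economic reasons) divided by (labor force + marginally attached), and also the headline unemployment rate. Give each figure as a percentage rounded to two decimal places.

Labor force = 2,916.44 + 258.21 = 3,174.65 thousand.
Numerator = 258.21 + 19.20 + 129.02 = 406.43 thousand.
Denominator = 3,174.65 + 19.20 = 3,193.85 thousand.
Broad rate = 406.43 / 3,193.85 = 12.73%.
Headline unemployment rate = 258.21 / 3,174.65 = 8.13%.

Broad underutilization rate ≈ 12.73%; headline unemployment rate ≈ 8.13%.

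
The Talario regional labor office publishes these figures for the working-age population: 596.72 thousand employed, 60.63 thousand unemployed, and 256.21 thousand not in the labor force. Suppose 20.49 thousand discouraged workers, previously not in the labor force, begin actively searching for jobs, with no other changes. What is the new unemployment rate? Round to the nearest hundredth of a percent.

New unemployment rate ≈ 11.97%.

Initially, labor force = 596.72 + 60.63 = 657.35 thousand, so u = 60.63/657.35 = 9.22%.
After the change, unemployed and labor force both rise by 20.49 → E = 596.72, U = 81.12, labor force = 677.84 thousand.
New unemployment rate = 81.12 / 677.84 = 11.97%.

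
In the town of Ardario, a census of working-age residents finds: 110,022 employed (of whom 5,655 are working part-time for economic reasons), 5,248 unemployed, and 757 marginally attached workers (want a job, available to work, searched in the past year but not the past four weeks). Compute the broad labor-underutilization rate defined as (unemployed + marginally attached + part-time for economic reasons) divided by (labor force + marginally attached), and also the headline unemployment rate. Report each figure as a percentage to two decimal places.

Broad underutilization rate ≈ 10.05%; headline unemployment rate ≈ 4.55%.

Labor force = 110,022 + 5,248 = 115,270.
Numerator = 5,248 + 757 + 5,655 = 11,660.
Denominator = 115,270 + 757 = 116,027.
Broad rate = 11,660 / 116,027 = 10.05%.
Headline unemployment rate = 5,248 / 115,270 = 4.55%.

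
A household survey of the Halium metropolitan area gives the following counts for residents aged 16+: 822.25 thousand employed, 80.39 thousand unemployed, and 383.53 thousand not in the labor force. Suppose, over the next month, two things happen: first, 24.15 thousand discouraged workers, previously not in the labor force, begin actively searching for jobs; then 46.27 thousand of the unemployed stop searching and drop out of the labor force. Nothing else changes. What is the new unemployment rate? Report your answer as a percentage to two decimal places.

Initially, labor force = 822.25 + 80.39 = 902.64 thousand, so u = 80.39/902.64 = 8.91%.
After the first change, unemployed and labor force both rise by 24.15 → E = 822.25, U = 104.54, labor force = 926.79 thousand.
After the second change, unemployed and labor force both fall by 46.27 → E = 822.25, U = 58.27, labor force = 880.52 thousand.
New unemployment rate = 58.27 / 880.52 = 6.62%.

New unemployment rate ≈ 6.62%.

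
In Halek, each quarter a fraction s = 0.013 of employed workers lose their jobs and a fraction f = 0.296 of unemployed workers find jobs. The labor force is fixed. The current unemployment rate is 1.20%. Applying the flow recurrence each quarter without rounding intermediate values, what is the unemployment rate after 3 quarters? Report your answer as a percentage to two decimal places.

Unemployment rate after three quarters ≈ 3.21%.

With a fixed labor force, u_{t+1} = u_t + s·(1−u_t) − f·u_t = u_t·(1−s−f) + s.
Here 1−s−f = 0.691 and s = 0.013.
u_1 = 0.012000 × 0.691 + 0.013 = 0.021292.
u_2 = 0.021292 × 0.691 + 0.013 = 0.027713.
u_3 = 0.027713 × 0.691 + 0.013 = 0.032150.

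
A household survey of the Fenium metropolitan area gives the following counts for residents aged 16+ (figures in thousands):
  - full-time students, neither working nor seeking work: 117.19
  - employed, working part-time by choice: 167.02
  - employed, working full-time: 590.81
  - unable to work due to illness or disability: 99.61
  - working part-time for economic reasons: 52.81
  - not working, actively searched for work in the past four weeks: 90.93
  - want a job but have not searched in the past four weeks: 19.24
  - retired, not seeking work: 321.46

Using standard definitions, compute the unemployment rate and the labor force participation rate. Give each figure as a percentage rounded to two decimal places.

Employed = 167.02 + 590.81 + 52.81 = 810.64 thousand (anyone who worked, including part-time for economic reasons, counts as employed).
Unemployed = 90.93 thousand.
Labor force = 810.64 + 90.93 = 901.57 thousand.
Not in labor force = 117.19 + 99.61 + 19.24 + 321.46 = 557.50 thousand (those not working and not actively searching are outside the labor force — including those who want a job but have given up searching).
Civilian working-age population = 901.57 + 557.50 = 1,459.07 thousand.
Unemployment rate = 90.93 / 901.57 = 10.09%.
Labor force participation rate = 901.57 / 1,459.07 = 61.79%.

Unemployment rate ≈ 10.09%; labor force participation rate ≈ 61.79%.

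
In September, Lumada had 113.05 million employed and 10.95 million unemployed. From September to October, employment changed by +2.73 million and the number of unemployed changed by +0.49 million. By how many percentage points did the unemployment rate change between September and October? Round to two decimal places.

The unemployment rate changed by +0.16 percentage points.

September: labor force = 113.05 + 10.95 = 124.00; u = 10.95/124.00 = 8.83%.
October: labor force = 115.78 + 11.44 = 127.22; u = 11.44/127.22 = 8.99%.
Change = 8.99% − 8.83% = +0.16 pp.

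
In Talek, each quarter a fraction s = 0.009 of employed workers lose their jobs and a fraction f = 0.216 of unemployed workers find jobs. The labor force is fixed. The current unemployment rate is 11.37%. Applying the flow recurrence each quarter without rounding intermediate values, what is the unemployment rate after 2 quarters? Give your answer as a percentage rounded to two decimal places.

Unemployment rate after two quarters ≈ 8.43%.

With a fixed labor force, u_{t+1} = u_t + s·(1−u_t) − f·u_t = u_t·(1−s−f) + s.
Here 1−s−f = 0.775 and s = 0.009.
u_1 = 0.113700 × 0.775 + 0.009 = 0.097117.
u_2 = 0.097117 × 0.775 + 0.009 = 0.084266.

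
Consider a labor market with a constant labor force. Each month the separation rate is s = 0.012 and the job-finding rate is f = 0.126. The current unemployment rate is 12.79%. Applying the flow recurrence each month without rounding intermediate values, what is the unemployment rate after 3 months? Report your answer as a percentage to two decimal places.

With a fixed labor force, u_{t+1} = u_t + s·(1−u_t) − f·u_t = u_t·(1−s−f) + s.
Here 1−s−f = 0.862 and s = 0.012.
u_1 = 0.127900 × 0.862 + 0.012 = 0.122250.
u_2 = 0.122250 × 0.862 + 0.012 = 0.117379.
u_3 = 0.117379 × 0.862 + 0.012 = 0.113181.

Unemployment rate after three months ≈ 11.32%.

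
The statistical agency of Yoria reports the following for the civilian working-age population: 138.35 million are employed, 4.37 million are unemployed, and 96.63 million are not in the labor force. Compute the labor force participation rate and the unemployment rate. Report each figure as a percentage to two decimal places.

Labor force = employed + unemployed = 138.35 + 4.37 = 142.72 million.
Working-age population = 142.72 + 96.63 = 239.35 million.
Unemployment rate = 4.37 / 142.72 = 3.06%.
Labor force participation rate = 142.72 / 239.35 = 59.63%.

Labor force participation rate ≈ 59.63%; unemployment rate ≈ 3.06%.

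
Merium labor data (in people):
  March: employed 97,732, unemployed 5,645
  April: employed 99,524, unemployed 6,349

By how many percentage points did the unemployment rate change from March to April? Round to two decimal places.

March: labor force = 97,732 + 5,645 = 103,377; u = 5,645/103,377 = 5.46%.
April: labor force = 99,524 + 6,349 = 105,873; u = 6,349/105,873 = 6.00%.
Change = 6.00% − 5.46% = +0.54 pp.

The unemployment rate changed by +0.54 percentage points.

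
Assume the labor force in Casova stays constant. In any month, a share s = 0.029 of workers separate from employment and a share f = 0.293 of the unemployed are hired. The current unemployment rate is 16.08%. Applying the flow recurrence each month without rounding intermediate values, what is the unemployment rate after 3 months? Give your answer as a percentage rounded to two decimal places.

Unemployment rate after three months ≈ 11.21%.

With a fixed labor force, u_{t+1} = u_t + s·(1−u_t) − f·u_t = u_t·(1−s−f) + s.
Here 1−s−f = 0.678 and s = 0.029.
u_1 = 0.160800 × 0.678 + 0.029 = 0.138022.
u_2 = 0.138022 × 0.678 + 0.029 = 0.122579.
u_3 = 0.122579 × 0.678 + 0.029 = 0.112109.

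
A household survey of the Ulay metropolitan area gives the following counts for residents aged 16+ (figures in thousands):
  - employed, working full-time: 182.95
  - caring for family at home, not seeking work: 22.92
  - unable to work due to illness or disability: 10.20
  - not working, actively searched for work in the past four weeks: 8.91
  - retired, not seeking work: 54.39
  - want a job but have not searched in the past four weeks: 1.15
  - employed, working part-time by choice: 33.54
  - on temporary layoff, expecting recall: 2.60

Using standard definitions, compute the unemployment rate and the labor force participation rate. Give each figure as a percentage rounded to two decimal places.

Employed = 182.95 + 33.54 = 216.49 thousand.
Unemployed = 8.91 + 2.60 = 11.51 thousand (jobless and actively searching, or on temporary layoff).
Labor force = 216.49 + 11.51 = 228.00 thousand.
Not in labor force = 22.92 + 10.20 + 54.39 + 1.15 = 88.66 thousand (those not working and not actively searching are outside the labor force — including those who want a job but have given up searching).
Civilian working-age population = 228.00 + 88.66 = 316.66 thousand.
Unemployment rate = 11.51 / 228.00 = 5.05%.
Labor force participation rate = 228.00 / 316.66 = 72.00%.

Unemployment rate ≈ 5.05%; labor force participation rate ≈ 72.00%.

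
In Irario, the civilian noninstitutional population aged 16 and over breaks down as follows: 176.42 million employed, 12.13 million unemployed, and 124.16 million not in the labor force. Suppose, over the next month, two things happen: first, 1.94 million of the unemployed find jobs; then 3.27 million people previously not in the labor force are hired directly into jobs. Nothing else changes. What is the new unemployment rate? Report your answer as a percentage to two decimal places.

Initially, labor force = 176.42 + 12.13 = 188.55 million, so u = 12.13/188.55 = 6.43%.
After the first change, unemployed falls and employed rises by 1.94; labor force unchanged → E = 178.36, U = 10.19, labor force = 188.55 million.
After the second change, employed and labor force both rise by 3.27; unemployed unchanged → E = 181.63, U = 10.19, labor force = 191.82 million.
New unemployment rate = 10.19 / 191.82 = 5.31%.

New unemployment rate ≈ 5.31%.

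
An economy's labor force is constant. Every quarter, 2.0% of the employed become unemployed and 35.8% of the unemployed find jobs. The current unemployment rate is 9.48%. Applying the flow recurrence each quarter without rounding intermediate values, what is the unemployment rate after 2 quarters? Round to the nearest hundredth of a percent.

Unemployment rate after two quarters ≈ 6.91%.

With a fixed labor force, u_{t+1} = u_t + s·(1−u_t) − f·u_t = u_t·(1−s−f) + s.
Here 1−s−f = 0.622 and s = 0.020.
u_1 = 0.094800 × 0.622 + 0.020 = 0.078966.
u_2 = 0.078966 × 0.622 + 0.020 = 0.069117.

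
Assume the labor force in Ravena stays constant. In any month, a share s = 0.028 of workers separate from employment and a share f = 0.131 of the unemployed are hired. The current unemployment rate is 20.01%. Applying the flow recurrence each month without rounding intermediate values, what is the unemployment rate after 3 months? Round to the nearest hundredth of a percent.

Unemployment rate after three months ≈ 19.04%.

With a fixed labor force, u_{t+1} = u_t + s·(1−u_t) − f·u_t = u_t·(1−s−f) + s.
Here 1−s−f = 0.841 and s = 0.028.
u_1 = 0.200100 × 0.841 + 0.028 = 0.196284.
u_2 = 0.196284 × 0.841 + 0.028 = 0.193075.
u_3 = 0.193075 × 0.841 + 0.028 = 0.190376.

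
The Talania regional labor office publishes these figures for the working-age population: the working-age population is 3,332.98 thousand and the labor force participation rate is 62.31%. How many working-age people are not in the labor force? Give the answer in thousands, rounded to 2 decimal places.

About 1,256.20 thousand are not in the labor force.

Share not in the labor force = 1 − 0.6231 = 0.3769.
Not in labor force = 0.3769 × 3,332.98 ≈ 1,256.20 thousand.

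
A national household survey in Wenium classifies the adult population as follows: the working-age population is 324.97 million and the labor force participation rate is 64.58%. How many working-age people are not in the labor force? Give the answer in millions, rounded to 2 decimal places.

Share not in the labor force = 1 − 0.6458 = 0.3542.
Not in labor force = 0.3542 × 324.97 ≈ 115.10 million.

About 115.10 million are not in the labor force.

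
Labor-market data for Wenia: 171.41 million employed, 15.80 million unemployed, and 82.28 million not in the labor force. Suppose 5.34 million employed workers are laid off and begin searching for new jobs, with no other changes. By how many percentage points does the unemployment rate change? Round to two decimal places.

Initially, labor force = 171.41 + 15.80 = 187.21 million, so u = 15.80/187.21 = 8.44%.
After the change, employed falls and unemployed rises by 5.34; labor force unchanged → E = 166.07, U = 21.14, labor force = 187.21 million.
New unemployment rate = 21.14 / 187.21 = 11.29%.
Change = 11.29% − 8.44% = +2.85 percentage points.

The unemployment rate changes by +2.85 percentage points.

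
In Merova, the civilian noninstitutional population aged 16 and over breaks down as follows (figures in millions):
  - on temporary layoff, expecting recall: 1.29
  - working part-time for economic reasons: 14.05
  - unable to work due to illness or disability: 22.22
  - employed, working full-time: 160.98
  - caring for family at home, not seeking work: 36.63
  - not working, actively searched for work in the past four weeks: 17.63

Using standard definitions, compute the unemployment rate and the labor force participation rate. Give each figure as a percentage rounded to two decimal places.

Employed = 14.05 + 160.98 = 175.03 million (anyone who worked, including part-time for economic reasons, counts as employed).
Unemployed = 1.29 + 17.63 = 18.92 million (jobless and actively searching, or on temporary layoff).
Labor force = 175.03 + 18.92 = 193.95 million.
Not in labor force = 22.22 + 36.63 = 58.85 million (those not working and not actively searching are outside the labor force).
Civilian working-age population = 193.95 + 58.85 = 252.80 million.
Unemployment rate = 18.92 / 193.95 = 9.76%.
Labor force participation rate = 193.95 / 252.80 = 76.72%.

Unemployment rate ≈ 9.76%; labor force participation rate ≈ 76.72%.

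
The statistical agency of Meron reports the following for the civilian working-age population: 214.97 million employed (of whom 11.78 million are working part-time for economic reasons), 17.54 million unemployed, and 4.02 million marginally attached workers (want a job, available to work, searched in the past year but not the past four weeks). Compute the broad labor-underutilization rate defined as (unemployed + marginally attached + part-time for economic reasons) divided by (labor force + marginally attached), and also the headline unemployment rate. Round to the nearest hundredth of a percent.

Broad underutilization rate ≈ 14.10%; headline unemployment rate ≈ 7.54%.

Labor force = 214.97 + 17.54 = 232.51 million.
Numerator = 17.54 + 4.02 + 11.78 = 33.34 million.
Denominator = 232.51 + 4.02 = 236.53 million.
Broad rate = 33.34 / 236.53 = 14.10%.
Headline unemployment rate = 17.54 / 232.51 = 7.54%.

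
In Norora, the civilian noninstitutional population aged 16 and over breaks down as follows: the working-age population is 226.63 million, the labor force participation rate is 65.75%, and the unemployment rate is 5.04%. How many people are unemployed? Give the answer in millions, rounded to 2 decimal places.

Labor force = 0.6575 × 226.63 = 149.01 million.
Unemployed = 0.0504 × 149.01 ≈ 7.51 million.

About 7.51 million are unemployed.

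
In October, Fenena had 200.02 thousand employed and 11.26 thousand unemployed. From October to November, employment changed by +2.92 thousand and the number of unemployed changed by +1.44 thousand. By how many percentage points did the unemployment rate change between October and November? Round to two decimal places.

October: labor force = 200.02 + 11.26 = 211.28; u = 11.26/211.28 = 5.33%.
November: labor force = 202.94 + 12.70 = 215.64; u = 12.70/215.64 = 5.89%.
Change = 5.89% − 5.33% = +0.56 pp.

The unemployment rate changed by +0.56 percentage points.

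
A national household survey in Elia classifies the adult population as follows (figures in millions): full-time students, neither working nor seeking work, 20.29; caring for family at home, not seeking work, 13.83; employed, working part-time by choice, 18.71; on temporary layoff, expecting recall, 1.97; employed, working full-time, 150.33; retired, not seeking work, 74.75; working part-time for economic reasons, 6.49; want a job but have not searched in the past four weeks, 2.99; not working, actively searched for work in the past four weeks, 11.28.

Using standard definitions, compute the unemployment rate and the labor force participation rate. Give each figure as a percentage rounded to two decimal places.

Unemployment rate ≈ 7.02%; labor force participation rate ≈ 62.79%.

Employed = 18.71 + 150.33 + 6.49 = 175.53 million (anyone who worked, including part-time for economic reasons, counts as employed).
Unemployed = 1.97 + 11.28 = 13.25 million (jobless and actively searching, or on temporary layoff).
Labor force = 175.53 + 13.25 = 188.78 million.
Not in labor force = 20.29 + 13.83 + 74.75 + 2.99 = 111.86 million (those not working and not actively searching are outside the labor force — including those who want a job but have given up searching).
Civilian working-age population = 188.78 + 111.86 = 300.64 million.
Unemployment rate = 13.25 / 188.78 = 7.02%.
Labor force participation rate = 188.78 / 300.64 = 62.79%.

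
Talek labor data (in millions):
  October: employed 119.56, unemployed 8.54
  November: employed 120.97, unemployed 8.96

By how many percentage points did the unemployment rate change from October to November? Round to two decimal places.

The unemployment rate changed by +0.23 percentage points.

October: labor force = 119.56 + 8.54 = 128.10; u = 8.54/128.10 = 6.67%.
November: labor force = 120.97 + 8.96 = 129.93; u = 8.96/129.93 = 6.90%.
Change = 6.90% − 6.67% = +0.23 pp.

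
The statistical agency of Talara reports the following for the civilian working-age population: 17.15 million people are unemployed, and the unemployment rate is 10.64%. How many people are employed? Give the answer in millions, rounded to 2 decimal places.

About 144.03 million are employed.

Labor force = U / u = 17.15 / 0.1064 ≈ 161.18 million.
Employed = labor force − unemployed = 161.18 − 17.15 = 144.03 million.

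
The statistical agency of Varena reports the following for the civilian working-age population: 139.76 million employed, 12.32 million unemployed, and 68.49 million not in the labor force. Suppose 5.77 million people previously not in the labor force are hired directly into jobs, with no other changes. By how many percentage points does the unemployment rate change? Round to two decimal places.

Initially, labor force = 139.76 + 12.32 = 152.08 million, so u = 12.32/152.08 = 8.10%.
After the change, employed and labor force both rise by 5.77; unemployed unchanged → E = 145.53, U = 12.32, labor force = 157.85 million.
New unemployment rate = 12.32 / 157.85 = 7.80%.
Change = 7.80% − 8.10% = −0.30 percentage points.

The unemployment rate changes by −0.30 percentage points.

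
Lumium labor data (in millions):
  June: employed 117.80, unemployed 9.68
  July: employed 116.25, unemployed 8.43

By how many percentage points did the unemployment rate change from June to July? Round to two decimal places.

June: labor force = 117.80 + 9.68 = 127.48; u = 9.68/127.48 = 7.59%.
July: labor force = 116.25 + 8.43 = 124.68; u = 8.43/124.68 = 6.76%.
Change = 6.76% − 7.59% = −0.83 pp.

The unemployment rate changed by −0.83 percentage points.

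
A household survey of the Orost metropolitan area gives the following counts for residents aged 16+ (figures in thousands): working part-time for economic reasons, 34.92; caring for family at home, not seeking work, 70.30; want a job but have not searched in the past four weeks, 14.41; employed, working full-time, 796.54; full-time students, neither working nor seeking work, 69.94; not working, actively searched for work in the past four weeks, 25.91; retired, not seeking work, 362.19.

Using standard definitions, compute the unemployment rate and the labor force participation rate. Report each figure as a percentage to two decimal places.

Employed = 34.92 + 796.54 = 831.46 thousand (anyone who worked, including part-time for economic reasons, counts as employed).
Unemployed = 25.91 thousand.
Labor force = 831.46 + 25.91 = 857.37 thousand.
Not in labor force = 70.30 + 14.41 + 69.94 + 362.19 = 516.84 thousand (those not working and not actively searching are outside the labor force — including those who want a job but have given up searching).
Civilian working-age population = 857.37 + 516.84 = 1,374.21 thousand.
Unemployment rate = 25.91 / 857.37 = 3.02%.
Labor force participation rate = 857.37 / 1,374.21 = 62.39%.

Unemployment rate ≈ 3.02%; labor force participation rate ≈ 62.39%.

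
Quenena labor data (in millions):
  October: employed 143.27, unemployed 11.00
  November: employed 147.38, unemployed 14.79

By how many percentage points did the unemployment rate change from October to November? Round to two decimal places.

October: labor force = 143.27 + 11.00 = 154.27; u = 11.00/154.27 = 7.13%.
November: labor force = 147.38 + 14.79 = 162.17; u = 14.79/162.17 = 9.12%.
Change = 9.12% − 7.13% = +1.99 pp.

The unemployment rate changed by +1.99 percentage points.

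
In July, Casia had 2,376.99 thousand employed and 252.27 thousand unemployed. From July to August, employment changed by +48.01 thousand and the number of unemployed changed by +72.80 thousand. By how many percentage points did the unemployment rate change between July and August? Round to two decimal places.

The unemployment rate changed by +2.23 percentage points.

July: labor force = 2,376.99 + 252.27 = 2,629.26; u = 252.27/2,629.26 = 9.59%.
August: labor force = 2,425.00 + 325.07 = 2,750.07; u = 325.07/2,750.07 = 11.82%.
Change = 11.82% − 9.59% = +2.23 pp.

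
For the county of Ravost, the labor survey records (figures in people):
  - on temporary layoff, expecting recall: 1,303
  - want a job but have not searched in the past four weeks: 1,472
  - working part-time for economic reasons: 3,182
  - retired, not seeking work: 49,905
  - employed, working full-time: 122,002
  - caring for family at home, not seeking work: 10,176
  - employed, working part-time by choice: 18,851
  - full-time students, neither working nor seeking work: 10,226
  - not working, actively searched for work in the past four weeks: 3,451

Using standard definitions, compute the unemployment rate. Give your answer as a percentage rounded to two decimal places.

Employed = 3,182 + 122,002 + 18,851 = 144,035 (anyone who worked, including part-time for economic reasons, counts as employed).
Unemployed = 1,303 + 3,451 = 4,754 (jobless and actively searching, or on temporary layoff).
Labor force = 144,035 + 4,754 = 148,789.
Unemployment rate = 4,754 / 148,789 = 3.20%.

Unemployment rate ≈ 3.20%.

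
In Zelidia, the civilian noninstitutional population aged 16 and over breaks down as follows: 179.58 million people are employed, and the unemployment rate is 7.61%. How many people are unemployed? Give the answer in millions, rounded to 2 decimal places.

Let U be the number unemployed. The labor force is E + U, and U/(E+U) = 0.0761.
So U = 0.0761 × 179.58 / (1 − 0.0761) = 13.6660 / 0.9239 ≈ 14.79 million.

About 14.79 million are unemployed.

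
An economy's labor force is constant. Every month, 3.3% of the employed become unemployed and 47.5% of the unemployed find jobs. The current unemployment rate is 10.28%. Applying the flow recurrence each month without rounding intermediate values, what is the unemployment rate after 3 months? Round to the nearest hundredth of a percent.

Unemployment rate after three months ≈ 6.95%.

With a fixed labor force, u_{t+1} = u_t + s·(1−u_t) − f·u_t = u_t·(1−s−f) + s.
Here 1−s−f = 0.492 and s = 0.033.
u_1 = 0.102800 × 0.492 + 0.033 = 0.083578.
u_2 = 0.083578 × 0.492 + 0.033 = 0.074120.
u_3 = 0.074120 × 0.492 + 0.033 = 0.069467.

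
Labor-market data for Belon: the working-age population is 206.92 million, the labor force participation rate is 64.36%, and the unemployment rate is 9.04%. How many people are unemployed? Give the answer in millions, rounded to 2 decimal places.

About 12.04 million are unemployed.

Labor force = 0.6436 × 206.92 = 133.17 million.
Unemployed = 0.0904 × 133.17 ≈ 12.04 million.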